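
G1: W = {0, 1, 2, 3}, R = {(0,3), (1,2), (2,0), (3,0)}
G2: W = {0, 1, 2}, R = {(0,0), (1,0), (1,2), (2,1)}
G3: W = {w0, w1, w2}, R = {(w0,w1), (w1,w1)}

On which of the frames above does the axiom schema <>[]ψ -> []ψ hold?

Frame correspondent (Sahlqvist): forall x forall y forall z (Rxy & Rxz -> Ryz) — i.e. the Euclidean property.
G1: fails — R03 and R03 but not R33.
G2: fails — R10 and R12 but not R02.
G3: satisfies the condition.
Valid on: G3.

G3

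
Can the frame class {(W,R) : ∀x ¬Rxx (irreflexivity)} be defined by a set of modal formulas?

No — not modally definable

Any modally definable frame class is closed under surjective bounded morphisms.
The 4-cycle (worlds s,t,u,v with s→t→u→v→s) is irreflexive, and the map sending every world to a single reflexive point • is a surjective bounded morphism (forth: every edge maps to (•,•); back: every world has a successor). So any modal formula valid on the 4-cycle is also valid on the reflexive point, which is not irreflexive.
So the class is not modally definable.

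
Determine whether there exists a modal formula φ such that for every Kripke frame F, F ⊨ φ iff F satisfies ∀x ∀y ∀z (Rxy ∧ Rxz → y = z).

Definable; ◇q → □q defines it

The condition is partial functionality. A defining modal formula is ◇q → □q.
Suppose ◇q→□q is valid. Take Rxy, Rxz and set V(q)={y}. Then ◇q at x, so □q at x, so q at z, i.e. z=y.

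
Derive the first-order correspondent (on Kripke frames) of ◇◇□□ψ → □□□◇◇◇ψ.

∀x ∀y ∀z ((xR²y ∧ xR³z) → ∃w (yR²w ∧ zR³w))

This is a Sahlqvist (Geach-type) schema ◇^2□^2ψ → □^3◇^3ψ.
First-order correspondent: ∀x ∀y ∀z ((xR²y ∧ xR³z) → ∃w (yR²w ∧ zR³w)).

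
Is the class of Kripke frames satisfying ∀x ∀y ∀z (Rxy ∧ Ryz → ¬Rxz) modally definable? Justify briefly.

No — not modally definable

Any modally definable frame class is closed under surjective bounded morphisms.
The 7-cycle (worlds 0,1,2,3,4,5,6 with 0→1→2→3→4→5→6→0) is intransitive. Mapping every world to a single reflexive point • is a surjective bounded morphism; the reflexive point is not intransitive (R••∧R•• but R••).
Hence intransitivity is not modally definable.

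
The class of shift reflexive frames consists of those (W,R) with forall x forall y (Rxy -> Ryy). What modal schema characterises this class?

The condition is shift-reflexivity. The T□ schema □(□r → r) defines it.
Suppose □(□r→r) is valid. Take Rxy and set V(r)={w : Ryw}. Then at y, □r holds; since □(□r→r) at x, □r→r at y, so r at y, i.e. Ryy.

□(□r → r)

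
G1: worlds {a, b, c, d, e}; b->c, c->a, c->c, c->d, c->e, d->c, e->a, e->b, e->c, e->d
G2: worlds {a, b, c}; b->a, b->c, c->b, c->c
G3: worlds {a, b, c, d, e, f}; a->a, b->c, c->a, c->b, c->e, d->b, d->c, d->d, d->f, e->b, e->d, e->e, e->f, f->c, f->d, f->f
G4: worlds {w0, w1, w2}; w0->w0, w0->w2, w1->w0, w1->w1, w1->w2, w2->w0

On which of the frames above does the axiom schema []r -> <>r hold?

G3, G4

Frame correspondent (Sahlqvist): forall x exists y Rxy — i.e. seriality.
G1: fails — world a has no successor.
G2: fails — world a has no successor.
G3: ✓.
G4: ✓.
Valid on: G3, G4.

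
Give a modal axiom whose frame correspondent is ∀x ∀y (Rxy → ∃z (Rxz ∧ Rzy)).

A defining formula is □□q → □q (the C4 axiom).
Suppose □□q→□q is valid. Take Rxy and set V(q)={w : xR²w}. Then □□q at x, so □q at x, so q at y, i.e. ∃z(Rxz∧Rzy).

□□q → □q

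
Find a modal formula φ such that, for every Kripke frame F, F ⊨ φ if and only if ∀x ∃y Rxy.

□q → ◇q

A defining formula is □q → ◇q (the D axiom).
Suppose □q→◇q is valid. At any x set V(q)=W. Then □q at x, so ◇q at x, so x has a successor.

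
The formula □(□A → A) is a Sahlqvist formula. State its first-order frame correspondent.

Shift-reflexivity

This is the T□ axiom.
It corresponds to shift-reflexivity: ∀x ∀y (Rxy → Ryy).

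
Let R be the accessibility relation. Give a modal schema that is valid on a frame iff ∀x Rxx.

The condition is reflexivity. The T schema □s → s defines it.
Suppose □s→s is valid. At any x set V(s)={w : Rxw}. Then □s holds at x, so s holds at x, i.e. Rxx.

□s → s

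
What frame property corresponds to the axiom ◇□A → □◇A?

convergence

This is the .2 axiom.
Its frame correspondent is convergence — ∀x ∀y ∀z (Rxy ∧ Rxz → ∃w (Ryw ∧ Rzw)).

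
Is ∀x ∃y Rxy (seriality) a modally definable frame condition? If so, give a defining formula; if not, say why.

Yes, by □p → ◇p

Yes: it is seriality, defined by the D schema □p → ◇p.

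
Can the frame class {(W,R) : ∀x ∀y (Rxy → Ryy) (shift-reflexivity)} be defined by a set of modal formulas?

Yes, by □(□p → p)

Yes: it is shift-reflexivity, defined by the T□ schema □(□p → p).
Suppose □(□p→p) is valid. Take Rxy and set V(p)={w : Ryw}. Then at y, □p holds; since □(□p→p) at x, □p→p at y, so p at y, i.e. Ryy.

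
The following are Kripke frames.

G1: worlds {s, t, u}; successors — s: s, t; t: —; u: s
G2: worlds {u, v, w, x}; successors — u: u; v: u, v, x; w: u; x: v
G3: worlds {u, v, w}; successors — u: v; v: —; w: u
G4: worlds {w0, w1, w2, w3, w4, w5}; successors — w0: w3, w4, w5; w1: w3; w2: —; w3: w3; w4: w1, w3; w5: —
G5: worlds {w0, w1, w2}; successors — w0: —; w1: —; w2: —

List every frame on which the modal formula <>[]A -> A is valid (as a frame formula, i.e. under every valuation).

G5

This is the axiom for symmetry; its first-order frame correspondent is forall x forall y (Rxy -> Ryx).
G1: fails — Rus but not Rsu.
G2: fails — Rwu but not Ruw.
G3: fails — Ruv but not Rvu.
G4: fails — Rw0w4 but not Rw4w0.
G5: satisfies the condition.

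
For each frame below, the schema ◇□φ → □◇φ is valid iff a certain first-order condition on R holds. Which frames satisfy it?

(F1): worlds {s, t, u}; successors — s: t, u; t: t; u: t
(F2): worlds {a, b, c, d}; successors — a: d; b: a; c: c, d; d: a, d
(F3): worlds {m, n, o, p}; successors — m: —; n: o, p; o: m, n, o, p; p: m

This is the axiom for convergence; its first-order frame correspondent is ∀x ∀y ∀z (Rxy ∧ Rxz → ∃w (Ryw ∧ Rzw)).
(F1): holds.
(F2): holds.
(F3): fails — Rom and Rom but m and m have no common successor.
Valid on: (F1), (F2).

(F1), (F2)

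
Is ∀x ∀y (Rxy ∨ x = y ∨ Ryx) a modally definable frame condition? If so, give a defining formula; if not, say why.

If a class were modally definable it would be closed under disjoint unions (Goldblatt–Thomason).
Take 2 disjoint single-world reflexive frames: each is trivially connected, but their disjoint union has 2 worlds with no edge between distinct components, so it is not connected.
So no modal formula (or set of formulas) defines exactly the connected frames.

Not modally definable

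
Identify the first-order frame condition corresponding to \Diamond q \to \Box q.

partial functionality

Suppose ◇q→□q is valid. Take Rxy, Rxz and set V(q)={y}. Then ◇q at x, so □q at x, so q at z, i.e. z=y.
Conversely, on a frame with partial functionality the schema holds at every world under every valuation.
Frame condition: \forall x \forall y \forall z (Rxy \wedge Rxz \to y = z).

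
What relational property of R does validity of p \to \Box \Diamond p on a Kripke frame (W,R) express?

Suppose p→□◇p is valid. Take Rxy and set V(p)={x}. Then p at x, so □◇p at x, so ◇p at y, so some z with Ryz has p; z=x, i.e. Ryx.
The converse is a direct semantic check.
Frame condition: \forall x \forall y (Rxy \to Ryx).

symmetry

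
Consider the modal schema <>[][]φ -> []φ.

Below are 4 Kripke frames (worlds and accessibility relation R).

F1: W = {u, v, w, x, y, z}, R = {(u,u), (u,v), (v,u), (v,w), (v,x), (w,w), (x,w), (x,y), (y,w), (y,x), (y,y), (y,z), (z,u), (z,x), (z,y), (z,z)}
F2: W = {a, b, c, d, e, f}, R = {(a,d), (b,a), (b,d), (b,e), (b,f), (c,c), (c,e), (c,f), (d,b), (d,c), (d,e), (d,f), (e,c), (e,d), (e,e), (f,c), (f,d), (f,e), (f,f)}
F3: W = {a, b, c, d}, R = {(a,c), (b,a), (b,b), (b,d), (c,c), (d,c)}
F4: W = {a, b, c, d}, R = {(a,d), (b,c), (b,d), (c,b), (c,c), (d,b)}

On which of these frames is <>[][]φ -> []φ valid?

Frame correspondent (Sahlqvist): forall x forall y forall z ((xRy & xRz) -> exists w (y R^2 w & z = w)) — i.e. a generalized confluence (Geach) condition.
F1: fails — vRw, vRu but no t with wR²t and u=t.
F2: fails — bRa, bRa but no w with aR²w and a=w.
F3: fails — bRa, bRa but no w with aR²w and a=w.
F4: holds.
Valid on: F4.

F4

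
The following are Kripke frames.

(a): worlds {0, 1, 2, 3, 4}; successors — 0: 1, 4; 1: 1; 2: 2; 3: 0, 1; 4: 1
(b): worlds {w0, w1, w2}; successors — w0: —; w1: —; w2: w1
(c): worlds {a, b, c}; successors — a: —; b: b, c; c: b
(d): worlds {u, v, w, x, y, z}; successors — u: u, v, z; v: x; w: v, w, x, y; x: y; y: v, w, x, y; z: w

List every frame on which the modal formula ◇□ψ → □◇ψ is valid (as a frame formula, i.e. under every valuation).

(a), (c)

The schema corresponds to convergence: ∀x ∀y ∀z (Rxy ∧ Rxz → ∃w (Ryw ∧ Rzw)).
(a): ✓.
(b): fails — Rw2w1 and Rw2w1 but w1 and w1 have no common successor.
(c): ✓.
(d): fails — Ruv and Ruz but v and z have no common successor.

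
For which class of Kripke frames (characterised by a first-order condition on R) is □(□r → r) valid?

shift-reflexivity: ∀x ∀y (Rxy → Ryy)

This schema is the T□ axiom.
It corresponds to shift-reflexivity: ∀x ∀y (Rxy → Ryy).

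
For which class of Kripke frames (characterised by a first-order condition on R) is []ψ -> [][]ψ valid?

Suppose □ψ→□□ψ is valid. Take Rxy, Ryz and set V(ψ)={w : Rxw}. Then □ψ at x, so □□ψ at x, so □ψ at y, so ψ at z, i.e. Rxz.

Transitivity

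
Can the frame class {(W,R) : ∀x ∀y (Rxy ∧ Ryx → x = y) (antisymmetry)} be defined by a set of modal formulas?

No — not modally definable

If a class were modally definable it would be closed under surjective bounded morphisms (Goldblatt–Thomason).
The 6-cycle (worlds w0,w1,w2,w3,w4,w5 with w0→w1→w2→w3→w4→w5→w0) is antisymmetric. Sending even-indexed worlds to a and odd-indexed worlds to b is a surjective bounded morphism onto the two-world frame with a↔b, which is not antisymmetric.
So no modal formula (or set of formulas) defines exactly the antisymmetric frames.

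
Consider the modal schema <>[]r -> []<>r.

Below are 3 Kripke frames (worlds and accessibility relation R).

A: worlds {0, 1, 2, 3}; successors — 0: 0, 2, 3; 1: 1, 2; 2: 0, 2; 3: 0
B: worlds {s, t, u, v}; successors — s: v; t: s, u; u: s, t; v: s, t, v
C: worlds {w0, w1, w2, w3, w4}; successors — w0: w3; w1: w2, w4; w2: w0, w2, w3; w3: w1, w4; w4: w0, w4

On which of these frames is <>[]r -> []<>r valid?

This is the axiom for convergence; its first-order frame correspondent is forall x forall y forall z (Rxy & Rxz -> exists w (Ryw & Rzw)).
A: satisfies the condition.
B: fails — Rts and Rtu but s and u have no common successor.
C: fails — Rw2w2 and Rw2w3 but w2 and w3 have no common successor.
Valid on: A.

A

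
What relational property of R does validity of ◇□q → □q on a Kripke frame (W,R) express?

This is a form of the 5 axiom.
Its frame correspondent is the Euclidean property — ∀x ∀y ∀z (Rxy ∧ Rxz → Ryz).

the Euclidean property: ∀x ∀y ∀z (Rxy ∧ Rxz → Ryz)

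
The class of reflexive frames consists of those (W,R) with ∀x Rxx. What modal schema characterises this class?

The condition is reflexivity. The T schema □q → q defines it.

□q → q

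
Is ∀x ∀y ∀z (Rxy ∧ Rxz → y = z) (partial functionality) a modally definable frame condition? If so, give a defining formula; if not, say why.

This is a Sahlqvist condition; the CD axiom ◇p → □p defines it.

Yes — defined by ◇p → □p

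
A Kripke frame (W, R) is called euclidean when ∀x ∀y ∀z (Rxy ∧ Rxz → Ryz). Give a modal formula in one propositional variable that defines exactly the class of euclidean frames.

◇ψ → □◇ψ

This is the Euclidean property; the standard corresponding axiom is 5: ◇ψ → □◇ψ.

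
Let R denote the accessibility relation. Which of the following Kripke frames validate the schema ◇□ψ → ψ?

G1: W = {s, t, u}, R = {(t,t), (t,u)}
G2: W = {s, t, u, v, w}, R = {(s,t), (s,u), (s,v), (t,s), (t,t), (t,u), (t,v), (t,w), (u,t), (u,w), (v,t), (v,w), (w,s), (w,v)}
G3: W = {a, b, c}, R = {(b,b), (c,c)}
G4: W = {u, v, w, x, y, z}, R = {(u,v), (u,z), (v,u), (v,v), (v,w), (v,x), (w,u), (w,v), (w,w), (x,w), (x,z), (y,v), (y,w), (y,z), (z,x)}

This is the axiom for a generalized confluence (Geach) condition; its first-order frame correspondent is ∀x ∀y (xRy → ∃w (yRw ∧ x = w)).
G1: fails — tRu but no w with uRw and t=w.
G2: fails — sRu but no w* with uRw* and s=w*.
G3: satisfies the condition.
G4: fails — uRz but no t with zRt and u=t.
Valid on: G3.

G3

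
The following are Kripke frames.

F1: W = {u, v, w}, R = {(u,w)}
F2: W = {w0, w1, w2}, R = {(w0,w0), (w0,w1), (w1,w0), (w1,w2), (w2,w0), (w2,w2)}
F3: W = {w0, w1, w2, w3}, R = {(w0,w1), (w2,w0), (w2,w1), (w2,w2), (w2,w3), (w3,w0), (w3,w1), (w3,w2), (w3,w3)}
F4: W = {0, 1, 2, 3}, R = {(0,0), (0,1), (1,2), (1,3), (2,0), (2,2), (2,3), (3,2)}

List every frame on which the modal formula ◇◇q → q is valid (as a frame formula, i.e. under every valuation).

F1

The schema corresponds to a generalized confluence (Geach) condition: ∀x ∀y (xR²y → ∃w (y = w ∧ x = w)).
F1: ✓.
F2: fails — w0R²w1 but w1 ≠ w0.
F3: fails — w2R²w0 but w0 ≠ w2.
F4: fails — 0R²1 but 1 ≠ 0.
Valid on: F1.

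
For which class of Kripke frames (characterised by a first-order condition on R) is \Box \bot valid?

emptiness of R: \forall x \forall y \neg Rxy

□⊥ is valid iff no world has any successor (otherwise □⊥ fails at any world with one).
Conversely, any frame satisfying \forall x \forall y \neg Rxy validates the schema.
Frame condition: \forall x \forall y \neg Rxy.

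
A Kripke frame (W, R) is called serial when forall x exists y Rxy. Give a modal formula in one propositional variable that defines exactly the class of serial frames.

□s → ◇s

The condition is seriality. The D schema □s → ◇s defines it.
Suppose □s→◇s is valid. At any x set V(s)=W. Then □s at x, so ◇s at x, so x has a successor.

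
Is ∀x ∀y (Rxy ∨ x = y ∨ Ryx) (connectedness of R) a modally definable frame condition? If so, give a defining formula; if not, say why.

No — not modally definable

Any modally definable frame class is closed under disjoint unions.
Take 4 disjoint single-world reflexive frames: each is trivially connected, but their disjoint union has 4 worlds with no edge between distinct components, so it is not connected.
So no modal formula (or set of formulas) defines exactly the connected frames.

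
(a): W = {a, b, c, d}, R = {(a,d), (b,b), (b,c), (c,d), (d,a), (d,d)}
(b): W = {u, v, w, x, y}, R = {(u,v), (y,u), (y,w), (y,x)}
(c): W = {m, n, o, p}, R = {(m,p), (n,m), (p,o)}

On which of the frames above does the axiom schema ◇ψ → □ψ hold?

This is the axiom for partial functionality; its first-order frame correspondent is ∀x ∀y ∀z (Rxy ∧ Rxz → y = z).
(a): fails — b sees both b and c.
(b): fails — y sees both u and w.
(c): holds.

(c)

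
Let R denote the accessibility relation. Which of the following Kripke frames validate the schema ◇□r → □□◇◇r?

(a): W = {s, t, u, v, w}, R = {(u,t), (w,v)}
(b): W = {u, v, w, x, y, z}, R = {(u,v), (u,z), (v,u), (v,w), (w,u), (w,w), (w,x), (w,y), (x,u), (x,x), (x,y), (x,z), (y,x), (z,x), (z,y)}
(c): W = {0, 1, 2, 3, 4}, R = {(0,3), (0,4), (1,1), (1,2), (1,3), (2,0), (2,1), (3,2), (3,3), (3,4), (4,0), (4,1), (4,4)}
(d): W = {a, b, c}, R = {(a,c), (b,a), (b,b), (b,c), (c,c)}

(a), (c), (d)

This is the axiom for a generalized confluence (Geach) condition; its first-order frame correspondent is ∀x ∀y ∀z ((xRy ∧ xR²z) → ∃w (yRw ∧ zR²w)).
(a): condition met.
(b): fails — vRu, vR²u but no t with uRt and uR²t.
(c): condition met.
(d): condition met.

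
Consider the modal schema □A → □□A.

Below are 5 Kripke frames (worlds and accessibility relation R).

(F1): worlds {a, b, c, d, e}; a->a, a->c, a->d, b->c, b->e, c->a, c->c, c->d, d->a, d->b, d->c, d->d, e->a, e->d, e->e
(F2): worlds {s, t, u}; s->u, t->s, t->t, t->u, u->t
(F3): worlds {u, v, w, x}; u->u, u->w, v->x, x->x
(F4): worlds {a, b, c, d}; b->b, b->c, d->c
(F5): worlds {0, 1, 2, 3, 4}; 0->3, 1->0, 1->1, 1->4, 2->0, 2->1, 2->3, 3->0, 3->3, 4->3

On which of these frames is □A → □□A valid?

(F3), (F4)

This is the axiom for transitivity; its first-order frame correspondent is ∀x ∀y ∀z (Rxy ∧ Ryz → Rxz).
(F1): fails — Rbc and Rcd but not Rbd.
(F2): fails — Rut and Rts but not Rus.
(F3): ✓.
(F4): ✓.
(F5): fails — R10 and R03 but not R13.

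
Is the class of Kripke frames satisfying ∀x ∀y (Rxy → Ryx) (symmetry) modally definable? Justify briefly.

Yes — defined by p → □◇p

Yes: it is symmetry, defined by the B schema p → □◇p.
Suppose p→□◇p is valid. Take Rxy and set V(p)={x}. Then p at x, so □◇p at x, so ◇p at y, so some z with Ryz has p; z=x, i.e. Ryx.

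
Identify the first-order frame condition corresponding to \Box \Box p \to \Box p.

density

Suppose □□p→□p is valid. Take Rxy and set V(p)={w : xR²w}. Then □□p at x, so □p at x, so p at y, i.e. ∃z(Rxz∧Rzy).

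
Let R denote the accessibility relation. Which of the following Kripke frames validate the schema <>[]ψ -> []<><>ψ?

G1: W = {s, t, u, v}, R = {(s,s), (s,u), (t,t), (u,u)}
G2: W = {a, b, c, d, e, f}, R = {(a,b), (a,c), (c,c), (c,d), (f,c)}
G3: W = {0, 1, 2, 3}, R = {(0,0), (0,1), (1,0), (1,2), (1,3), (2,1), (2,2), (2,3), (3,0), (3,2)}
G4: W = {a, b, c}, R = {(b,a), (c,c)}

Frame correspondent (Sahlqvist): forall x forall y forall z ((xRy & xRz) -> exists w (yRw & z R^2 w)) — i.e. a generalized confluence (Geach) condition.
G1: holds.
G2: fails — aRb, aRb but no w with bRw and bR²w.
G3: holds.
G4: fails — bRa, bRa but no w with aRw and aR²w.
Valid on: G1, G3.

G1, G3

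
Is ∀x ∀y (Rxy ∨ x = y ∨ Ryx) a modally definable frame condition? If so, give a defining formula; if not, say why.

Not definable by any modal formula

Modal frame validity is preserved under disjoint unions.
Take 4 disjoint single-world reflexive frames: each is trivially connected, but their disjoint union has 4 worlds with no edge between distinct components, so it is not connected.
So the class is not modally definable.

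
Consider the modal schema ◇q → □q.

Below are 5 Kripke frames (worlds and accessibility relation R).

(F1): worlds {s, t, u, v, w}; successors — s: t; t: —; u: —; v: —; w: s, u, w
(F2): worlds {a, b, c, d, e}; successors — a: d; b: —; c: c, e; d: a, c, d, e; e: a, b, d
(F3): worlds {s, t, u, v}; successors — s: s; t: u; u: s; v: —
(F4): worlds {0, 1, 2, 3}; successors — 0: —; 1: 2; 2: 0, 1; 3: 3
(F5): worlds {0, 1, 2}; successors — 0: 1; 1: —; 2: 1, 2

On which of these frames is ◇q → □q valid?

This is the axiom for partial functionality; its first-order frame correspondent is ∀x ∀y ∀z (Rxy ∧ Rxz → y = z).
(F1): fails — w sees both s and u.
(F2): fails — c sees both c and e.
(F3): holds.
(F4): fails — 2 sees both 0 and 1.
(F5): fails — 2 sees both 1 and 2.
Valid on: (F3).

(F3)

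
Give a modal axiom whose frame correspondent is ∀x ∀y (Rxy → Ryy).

□(□ψ → ψ)

A defining formula is □(□ψ → ψ) (the T□ axiom).
Suppose □(□ψ→ψ) is valid. Take Rxy and set V(ψ)={w : Ryw}. Then at y, □ψ holds; since □(□ψ→ψ) at x, □ψ→ψ at y, so ψ at y, i.e. Ryy.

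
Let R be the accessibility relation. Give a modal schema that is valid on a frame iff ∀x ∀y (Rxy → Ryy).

□(□r → r)

A defining formula is □(□r → r) (the T□ axiom).
Suppose □(□r→r) is valid. Take Rxy and set V(r)={w : Ryw}. Then at y, □r holds; since □(□r→r) at x, □r→r at y, so r at y, i.e. Ryy.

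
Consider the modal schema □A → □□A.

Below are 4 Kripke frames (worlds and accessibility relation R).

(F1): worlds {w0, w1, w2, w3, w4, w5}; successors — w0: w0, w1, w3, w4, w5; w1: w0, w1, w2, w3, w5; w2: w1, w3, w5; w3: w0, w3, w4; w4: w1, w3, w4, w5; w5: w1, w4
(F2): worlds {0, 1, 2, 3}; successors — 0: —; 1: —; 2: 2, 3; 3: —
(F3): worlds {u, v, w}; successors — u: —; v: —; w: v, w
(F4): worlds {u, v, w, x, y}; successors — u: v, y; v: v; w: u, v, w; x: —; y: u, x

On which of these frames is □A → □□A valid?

This is the axiom for transitivity; its first-order frame correspondent is ∀x ∀y ∀z (Rxy ∧ Ryz → Rxz).
(F1): fails — Rw1w3 and Rw3w4 but not Rw1w4.
(F2): holds.
(F3): holds.
(F4): fails — Rwu and Ruy but not Rwy.
Valid on: (F2), (F3).

(F2), (F3)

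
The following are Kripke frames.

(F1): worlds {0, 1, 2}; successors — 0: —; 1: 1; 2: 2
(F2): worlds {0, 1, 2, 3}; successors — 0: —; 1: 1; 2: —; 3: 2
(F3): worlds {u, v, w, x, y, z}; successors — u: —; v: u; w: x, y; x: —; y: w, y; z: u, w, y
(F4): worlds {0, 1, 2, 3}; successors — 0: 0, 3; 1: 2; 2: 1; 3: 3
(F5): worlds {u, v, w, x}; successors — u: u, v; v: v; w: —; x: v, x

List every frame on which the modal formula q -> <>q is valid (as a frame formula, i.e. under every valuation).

Frame correspondent (Sahlqvist): forall x Rxx — i.e. reflexivity.
(F1): fails — world 0 does not see itself.
(F2): fails — world 0 does not see itself.
(F3): fails — world u does not see itself.
(F4): fails — world 1 does not see itself.
(F5): fails — world w does not see itself.
Valid on no frame.

none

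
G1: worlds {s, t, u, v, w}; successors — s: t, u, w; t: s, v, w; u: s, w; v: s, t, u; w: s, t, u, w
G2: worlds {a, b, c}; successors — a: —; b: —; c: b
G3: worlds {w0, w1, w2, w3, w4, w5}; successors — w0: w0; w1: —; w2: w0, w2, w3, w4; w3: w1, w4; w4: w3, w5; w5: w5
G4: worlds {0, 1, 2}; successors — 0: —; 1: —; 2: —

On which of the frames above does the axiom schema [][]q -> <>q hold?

G1

The schema corresponds to a generalized confluence (Geach) condition: forall x exists w (x R^2 w & xRw).
G1: ✓.
G2: fails — at a but no w with aR²w and aRw.
G3: fails — at w1 but no w with w1R²w and w1Rw.
G4: fails — at 0 but no w with 0R²w and 0Rw.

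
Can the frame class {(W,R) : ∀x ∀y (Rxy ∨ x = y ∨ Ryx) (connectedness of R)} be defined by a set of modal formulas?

No

Any modally definable frame class is closed under disjoint unions.
Take 4 disjoint single-world reflexive frames: each is trivially connected, but their disjoint union has 4 worlds with no edge between distinct components, so it is not connected.
So the class is not modally definable.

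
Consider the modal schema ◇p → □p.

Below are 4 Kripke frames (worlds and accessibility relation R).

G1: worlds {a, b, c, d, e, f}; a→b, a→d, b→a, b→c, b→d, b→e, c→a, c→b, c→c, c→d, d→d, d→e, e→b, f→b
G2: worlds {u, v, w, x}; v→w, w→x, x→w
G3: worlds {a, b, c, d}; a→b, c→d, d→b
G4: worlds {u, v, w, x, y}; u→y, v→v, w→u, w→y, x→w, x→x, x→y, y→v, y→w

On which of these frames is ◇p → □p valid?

G2, G3

This is the axiom for partial functionality; its first-order frame correspondent is ∀x ∀y ∀z (Rxy ∧ Rxz → y = z).
G1: fails — a sees both b and d.
G2: condition met.
G3: condition met.
G4: fails — w sees both u and y.
Valid on: G2, G3.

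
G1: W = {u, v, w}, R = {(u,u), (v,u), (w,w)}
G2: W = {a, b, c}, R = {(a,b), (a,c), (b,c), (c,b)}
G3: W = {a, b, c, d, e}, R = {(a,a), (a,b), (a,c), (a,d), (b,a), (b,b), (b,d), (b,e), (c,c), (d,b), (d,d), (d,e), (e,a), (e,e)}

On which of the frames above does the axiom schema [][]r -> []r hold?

G1, G3

This is the axiom for density; its first-order frame correspondent is forall x forall y (Rxy -> exists z (Rxz & Rzy)).
G1: satisfies the condition.
G2: fails — Rbc but no z with Rbz and Rzc.
G3: satisfies the condition.
Valid on: G1, G3.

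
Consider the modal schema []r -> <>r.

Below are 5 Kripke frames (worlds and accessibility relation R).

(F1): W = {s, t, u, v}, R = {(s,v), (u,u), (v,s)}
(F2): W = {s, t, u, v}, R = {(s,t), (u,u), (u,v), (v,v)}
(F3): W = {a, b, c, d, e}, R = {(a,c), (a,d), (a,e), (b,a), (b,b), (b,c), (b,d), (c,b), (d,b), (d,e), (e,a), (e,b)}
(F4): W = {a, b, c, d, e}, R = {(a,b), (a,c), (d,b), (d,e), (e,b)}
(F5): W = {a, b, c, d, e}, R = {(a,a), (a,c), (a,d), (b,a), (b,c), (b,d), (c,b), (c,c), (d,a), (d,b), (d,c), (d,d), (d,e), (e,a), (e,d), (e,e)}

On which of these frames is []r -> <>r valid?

The schema corresponds to seriality: forall x exists y Rxy.
(F1): fails — world t has no successor.
(F2): fails — world t has no successor.
(F3): holds.
(F4): fails — world b has no successor.
(F5): holds.

(F3), (F5)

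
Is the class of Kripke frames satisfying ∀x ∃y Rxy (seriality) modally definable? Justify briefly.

Yes: it is seriality, defined by the D schema □p → ◇p.
Suppose □p→◇p is valid. At any x set V(p)=W. Then □p at x, so ◇p at x, so x has a successor.

Definable; □p → ◇p defines it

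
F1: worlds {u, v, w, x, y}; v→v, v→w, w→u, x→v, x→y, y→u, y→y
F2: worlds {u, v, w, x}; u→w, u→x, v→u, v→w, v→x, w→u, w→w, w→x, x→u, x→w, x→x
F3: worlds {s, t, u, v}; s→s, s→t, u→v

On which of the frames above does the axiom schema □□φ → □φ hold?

F2

Frame correspondent (Sahlqvist): ∀x ∀y (Rxy → ∃z (Rxz ∧ Rzy)) — i.e. density.
F1: fails — Rwu but no z with Rwz and Rzu.
F2: satisfies the condition.
F3: fails — Ruv but no z with Ruz and Rzv.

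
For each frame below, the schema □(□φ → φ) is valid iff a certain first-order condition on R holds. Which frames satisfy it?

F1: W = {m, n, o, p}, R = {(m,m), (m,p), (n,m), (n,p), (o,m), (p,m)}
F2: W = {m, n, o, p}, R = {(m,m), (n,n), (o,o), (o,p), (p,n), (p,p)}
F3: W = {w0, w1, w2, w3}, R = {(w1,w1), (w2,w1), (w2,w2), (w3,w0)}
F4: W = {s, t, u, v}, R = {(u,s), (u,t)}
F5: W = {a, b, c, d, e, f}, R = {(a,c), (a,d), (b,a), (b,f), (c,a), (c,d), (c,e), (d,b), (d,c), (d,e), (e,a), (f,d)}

F2

The schema corresponds to shift-reflexivity: ∀x ∀y (Rxy → Ryy).
F1: fails — Rnp but not Rpp.
F2: satisfies the condition.
F3: fails — Rw3w0 but not Rw0w0.
F4: fails — Rus but not Rss.
F5: fails — Rde but not Ree.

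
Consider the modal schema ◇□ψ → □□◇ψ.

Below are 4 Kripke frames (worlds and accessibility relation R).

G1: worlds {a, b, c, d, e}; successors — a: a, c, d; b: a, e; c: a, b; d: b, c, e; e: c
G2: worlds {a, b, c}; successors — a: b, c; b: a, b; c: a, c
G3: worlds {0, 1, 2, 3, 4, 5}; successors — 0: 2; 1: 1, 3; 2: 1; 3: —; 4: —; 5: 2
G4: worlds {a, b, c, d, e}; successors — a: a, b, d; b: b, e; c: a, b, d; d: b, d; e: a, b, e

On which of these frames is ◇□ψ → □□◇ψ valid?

Frame correspondent (Sahlqvist): ∀x ∀y ∀z ((xRy ∧ xR²z) → ∃w (yRw ∧ zRw)) — i.e. a generalized confluence (Geach) condition.
G1: fails — aRc, aR²e but no w with cRw and eRw.
G2: satisfies the condition.
G3: fails — 1R1, 1R²3 but no w with 1Rw and 3Rw.
G4: satisfies the condition.
Valid on: G2, G4.

G2, G4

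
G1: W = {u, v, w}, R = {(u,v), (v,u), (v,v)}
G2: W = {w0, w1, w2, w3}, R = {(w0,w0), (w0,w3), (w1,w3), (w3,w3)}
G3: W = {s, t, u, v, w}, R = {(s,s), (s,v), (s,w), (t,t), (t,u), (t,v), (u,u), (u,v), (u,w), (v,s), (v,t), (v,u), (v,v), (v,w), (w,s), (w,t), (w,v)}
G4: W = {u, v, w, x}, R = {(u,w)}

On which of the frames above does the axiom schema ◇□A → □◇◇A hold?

The schema corresponds to a generalized confluence (Geach) condition: ∀x ∀y ∀z ((xRy ∧ xRz) → ∃w (yRw ∧ zR²w)).
G1: condition met.
G2: condition met.
G3: condition met.
G4: fails — uRw, uRw but no t with wRt and wR²t.
Valid on: G1, G2, G3.

G1, G2, G3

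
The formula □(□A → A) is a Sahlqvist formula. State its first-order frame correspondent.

shift-reflexivity: ∀x ∀y (Rxy → Ryy)

This schema is the T□ axiom.
Its frame correspondent is shift-reflexivity — ∀x ∀y (Rxy → Ryy).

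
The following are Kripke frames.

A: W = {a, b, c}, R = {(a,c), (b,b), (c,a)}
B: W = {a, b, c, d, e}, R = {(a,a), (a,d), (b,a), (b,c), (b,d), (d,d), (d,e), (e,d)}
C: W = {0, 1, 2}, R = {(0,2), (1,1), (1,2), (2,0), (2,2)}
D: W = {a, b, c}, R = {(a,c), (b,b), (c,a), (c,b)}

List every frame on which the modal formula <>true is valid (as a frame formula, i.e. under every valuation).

A, C, D

Frame correspondent (Sahlqvist): forall x exists y Rxy — i.e. seriality.
A: satisfies the condition.
B: fails — world c has no successor.
C: satisfies the condition.
D: satisfies the condition.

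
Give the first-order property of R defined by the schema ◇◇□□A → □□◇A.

∀x ∀y ∀z ((xR²y ∧ xR²z) → ∃w (yR²w ∧ zRw))

This is a Sahlqvist (Geach-type) schema ◇^2□^2A → □^2◇^1A.
Minimal-valuation argument: fix x; take any y with xR^2y and any z with xR^2z. Set V(A) to the set of worlds R-reachable from y in exactly 2 steps. Then □^2A holds at y, so the antecedent holds at x; validity forces ◇^1A at z, giving a w with zR^1w and yR^2w.
First-order correspondent: ∀x ∀y ∀z ((xR²y ∧ xR²z) → ∃w (yR²w ∧ zRw)).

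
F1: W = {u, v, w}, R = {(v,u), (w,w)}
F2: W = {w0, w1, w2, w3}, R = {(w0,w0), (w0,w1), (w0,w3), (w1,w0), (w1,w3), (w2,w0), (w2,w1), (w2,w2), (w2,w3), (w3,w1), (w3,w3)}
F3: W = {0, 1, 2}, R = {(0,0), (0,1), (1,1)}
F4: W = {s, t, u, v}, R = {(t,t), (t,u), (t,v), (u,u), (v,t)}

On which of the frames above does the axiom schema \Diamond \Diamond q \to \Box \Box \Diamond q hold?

F1

The schema corresponds to a generalized confluence (Geach) condition: \forall x \forall y \forall z ((x R^2 y \wedge x R^2 z) \to \exists w (y = w \wedge zRw)).
F1: condition met.
F2: fails — w0R²w0, w0R²w3 but no w with w0=w and w3Rw.
F3: fails — 0R²0, 0R²1 but no w with 0=w and 1Rw.
F4: fails — tR²t, tR²u but no w with t=w and uRw.
Valid on: F1.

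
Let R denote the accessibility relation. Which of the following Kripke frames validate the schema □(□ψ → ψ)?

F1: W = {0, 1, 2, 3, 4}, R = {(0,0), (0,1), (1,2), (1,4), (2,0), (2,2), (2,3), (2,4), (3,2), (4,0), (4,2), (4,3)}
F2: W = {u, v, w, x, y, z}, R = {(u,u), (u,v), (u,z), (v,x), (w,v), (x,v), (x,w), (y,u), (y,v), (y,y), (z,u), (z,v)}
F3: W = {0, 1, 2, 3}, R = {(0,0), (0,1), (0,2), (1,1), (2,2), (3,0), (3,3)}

This is the axiom for shift-reflexivity; its first-order frame correspondent is ∀x ∀y (Rxy → Ryy).
F1: fails — R01 but not R11.
F2: fails — Ruv but not Rvv.
F3: holds.

F3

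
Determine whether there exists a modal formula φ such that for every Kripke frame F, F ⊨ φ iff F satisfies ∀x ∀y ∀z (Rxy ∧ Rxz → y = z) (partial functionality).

Yes, by ◇r → □r

This is a Sahlqvist condition; the CD axiom ◇r → □r defines it.
Suppose ◇r→□r is valid. Take Rxy, Rxz and set V(r)={y}. Then ◇r at x, so □r at x, so r at z, i.e. z=y.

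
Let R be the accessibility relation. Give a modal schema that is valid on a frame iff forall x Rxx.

A defining formula is □s → s (the T axiom).
Suppose □s→s is valid. At any x set V(s)={w : Rxw}. Then □s holds at x, so s holds at x, i.e. Rxx.

□s → s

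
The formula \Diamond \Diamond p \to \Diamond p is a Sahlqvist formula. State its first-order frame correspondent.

Transitivity

This is frame-equivalent to □p → □□p (substitute ¬p for p and contrapose).
Suppose □p→□□p is valid. Take Rxy, Ryz and set V(p)={w : Rxw}. Then □p at x, so □□p at x, so □p at y, so p at z, i.e. Rxz.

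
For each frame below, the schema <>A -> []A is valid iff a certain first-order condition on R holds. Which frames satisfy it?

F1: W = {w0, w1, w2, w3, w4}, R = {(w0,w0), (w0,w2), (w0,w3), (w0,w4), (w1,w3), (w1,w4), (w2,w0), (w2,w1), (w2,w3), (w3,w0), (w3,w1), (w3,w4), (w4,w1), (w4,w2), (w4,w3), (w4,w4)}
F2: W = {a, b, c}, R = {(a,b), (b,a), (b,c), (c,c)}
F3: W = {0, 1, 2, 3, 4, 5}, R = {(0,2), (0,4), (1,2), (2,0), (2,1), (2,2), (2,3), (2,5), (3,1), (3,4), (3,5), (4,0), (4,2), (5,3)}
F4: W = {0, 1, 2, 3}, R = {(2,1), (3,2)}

The schema corresponds to partial functionality: forall x forall y forall z (Rxy & Rxz -> y = z).
F1: fails — w0 sees both w0 and w2.
F2: fails — b sees both a and c.
F3: fails — 0 sees both 2 and 4.
F4: ✓.
Valid on: F4.

F4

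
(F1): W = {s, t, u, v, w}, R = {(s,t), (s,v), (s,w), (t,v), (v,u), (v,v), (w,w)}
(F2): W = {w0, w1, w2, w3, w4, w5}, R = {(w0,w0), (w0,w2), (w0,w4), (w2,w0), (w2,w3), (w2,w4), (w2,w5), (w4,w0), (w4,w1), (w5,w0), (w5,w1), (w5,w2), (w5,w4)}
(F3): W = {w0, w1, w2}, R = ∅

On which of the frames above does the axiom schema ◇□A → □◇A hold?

(F3)

The schema corresponds to convergence: ∀x ∀y ∀z (Rxy ∧ Rxz → ∃w (Ryw ∧ Rzw)).
(F1): fails — Rsv and Rsw but v and w have no common successor.
(F2): fails — Rw2w4 and Rw2w3 but w4 and w3 have no common successor.
(F3): condition met.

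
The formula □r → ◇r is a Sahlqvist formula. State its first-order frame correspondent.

Suppose □r→◇r is valid. At any x set V(r)=W. Then □r at x, so ◇r at x, so x has a successor.

Seriality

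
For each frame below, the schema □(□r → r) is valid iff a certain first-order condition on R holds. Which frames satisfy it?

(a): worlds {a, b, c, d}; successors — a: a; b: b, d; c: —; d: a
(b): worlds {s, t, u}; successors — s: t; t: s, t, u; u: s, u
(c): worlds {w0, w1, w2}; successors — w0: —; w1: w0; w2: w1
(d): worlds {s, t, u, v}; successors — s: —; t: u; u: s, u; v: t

none

Frame correspondent (Sahlqvist): ∀x ∀y (Rxy → Ryy) — i.e. shift-reflexivity.
(a): fails — Rbd but not Rdd.
(b): fails — Rus but not Rss.
(c): fails — Rw1w0 but not Rw0w0.
(d): fails — Rus but not Rss.
Valid on no frame.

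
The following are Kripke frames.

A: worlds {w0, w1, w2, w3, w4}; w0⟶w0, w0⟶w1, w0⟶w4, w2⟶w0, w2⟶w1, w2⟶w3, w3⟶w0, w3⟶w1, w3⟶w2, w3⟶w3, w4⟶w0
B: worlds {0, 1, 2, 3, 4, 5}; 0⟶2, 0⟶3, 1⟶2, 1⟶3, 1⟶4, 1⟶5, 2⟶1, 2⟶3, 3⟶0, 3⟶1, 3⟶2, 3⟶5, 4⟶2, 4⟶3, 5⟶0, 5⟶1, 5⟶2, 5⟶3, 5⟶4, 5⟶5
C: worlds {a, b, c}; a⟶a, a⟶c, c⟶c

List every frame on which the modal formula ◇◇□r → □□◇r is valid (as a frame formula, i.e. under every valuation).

The schema corresponds to a generalized confluence (Geach) condition: ∀x ∀y ∀z ((xR²y ∧ xR²z) → ∃w (yRw ∧ zRw)).
A: fails — w0R²w0, w0R²w1 but no w with w0Rw and w1Rw.
B: holds.
C: holds.

B, C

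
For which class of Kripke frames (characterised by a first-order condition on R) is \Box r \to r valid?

Suppose □r→r is valid. At any x set V(r)={w : Rxw}. Then □r holds at x, so r holds at x, i.e. Rxx.
The converse is a direct semantic check.
Frame condition: \forall x Rxx.

reflexivity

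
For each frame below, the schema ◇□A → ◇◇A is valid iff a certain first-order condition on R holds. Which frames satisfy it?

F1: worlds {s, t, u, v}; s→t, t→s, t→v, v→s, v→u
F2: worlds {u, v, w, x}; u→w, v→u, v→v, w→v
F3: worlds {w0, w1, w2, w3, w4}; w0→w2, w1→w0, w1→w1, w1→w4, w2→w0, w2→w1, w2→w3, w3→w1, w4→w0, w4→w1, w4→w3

The schema corresponds to a generalized confluence (Geach) condition: ∀x ∀y (xRy → ∃w (yRw ∧ xR²w)).
F1: fails — vRu but no w with uRw and vR²w.
F2: condition met.
F3: condition met.

F2, F3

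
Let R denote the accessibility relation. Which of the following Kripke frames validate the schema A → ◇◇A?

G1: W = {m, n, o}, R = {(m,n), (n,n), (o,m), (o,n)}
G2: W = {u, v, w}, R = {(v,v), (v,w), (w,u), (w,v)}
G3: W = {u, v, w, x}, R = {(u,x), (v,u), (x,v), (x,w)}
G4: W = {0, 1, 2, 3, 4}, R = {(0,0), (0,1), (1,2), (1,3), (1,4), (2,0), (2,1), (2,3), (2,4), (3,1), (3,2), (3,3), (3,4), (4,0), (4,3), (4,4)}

G4

The schema corresponds to a generalized confluence (Geach) condition: ∀x ∃w (x = w ∧ xR²w).
G1: fails — at m but no w with m=w and mR²w.
G2: fails — at u but no t with u=t and uR²t.
G3: fails — at u but no t with u=t and uR²t.
G4: ✓.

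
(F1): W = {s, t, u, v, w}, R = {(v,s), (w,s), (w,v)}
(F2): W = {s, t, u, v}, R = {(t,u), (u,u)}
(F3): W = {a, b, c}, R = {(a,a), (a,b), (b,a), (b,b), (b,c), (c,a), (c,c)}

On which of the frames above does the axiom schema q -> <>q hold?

Frame correspondent (Sahlqvist): forall x Rxx — i.e. reflexivity.
(F1): fails — world s does not see itself.
(F2): fails — world s does not see itself.
(F3): ✓.
Valid on: (F3).

(F3)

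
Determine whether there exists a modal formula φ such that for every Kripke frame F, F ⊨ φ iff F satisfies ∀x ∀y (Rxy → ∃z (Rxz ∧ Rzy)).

This is a Sahlqvist condition; the C4 axiom □□p → □p defines it.

Yes — defined by □□p → □p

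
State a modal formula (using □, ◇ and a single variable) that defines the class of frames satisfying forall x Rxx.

□r → r

The condition is reflexivity. The T schema □r → r defines it.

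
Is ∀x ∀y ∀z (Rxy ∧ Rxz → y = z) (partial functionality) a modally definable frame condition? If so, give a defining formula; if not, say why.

This is a Sahlqvist condition; the CD axiom ◇p → □p defines it.
Suppose ◇p→□p is valid. Take Rxy, Rxz and set V(p)={y}. Then ◇p at x, so □p at x, so p at z, i.e. z=y.

Yes, by ◇p → □p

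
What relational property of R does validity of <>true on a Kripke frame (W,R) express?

◇⊤ holds at w iff w has a successor, so frame-validity of ◇⊤ is exactly seriality. Equivalently via □ψ → ◇ψ:
Suppose □ψ→◇ψ is valid. At any x set V(ψ)=W. Then □ψ at x, so ◇ψ at x, so x has a successor.
The converse is a direct semantic check.
So the correspondent is seriality.

seriality: forall x exists y Rxy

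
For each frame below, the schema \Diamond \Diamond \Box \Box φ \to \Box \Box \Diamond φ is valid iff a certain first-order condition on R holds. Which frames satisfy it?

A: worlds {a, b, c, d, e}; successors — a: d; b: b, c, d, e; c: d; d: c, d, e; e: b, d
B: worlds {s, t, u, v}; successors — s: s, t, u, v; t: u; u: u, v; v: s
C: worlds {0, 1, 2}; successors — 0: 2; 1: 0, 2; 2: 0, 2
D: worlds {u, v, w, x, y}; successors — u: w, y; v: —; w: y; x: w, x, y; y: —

A, C

The schema corresponds to a generalized confluence (Geach) condition: \forall x \forall y \forall z ((x R^2 y \wedge x R^2 z) \to \exists w (y R^2 w \wedge zRw)).
A: condition met.
B: fails — sR²t, sR²v but no w with tR²w and vRw.
C: condition met.
D: fails — uR²y, uR²y but no t with yR²t and yRt.
Valid on: A, C.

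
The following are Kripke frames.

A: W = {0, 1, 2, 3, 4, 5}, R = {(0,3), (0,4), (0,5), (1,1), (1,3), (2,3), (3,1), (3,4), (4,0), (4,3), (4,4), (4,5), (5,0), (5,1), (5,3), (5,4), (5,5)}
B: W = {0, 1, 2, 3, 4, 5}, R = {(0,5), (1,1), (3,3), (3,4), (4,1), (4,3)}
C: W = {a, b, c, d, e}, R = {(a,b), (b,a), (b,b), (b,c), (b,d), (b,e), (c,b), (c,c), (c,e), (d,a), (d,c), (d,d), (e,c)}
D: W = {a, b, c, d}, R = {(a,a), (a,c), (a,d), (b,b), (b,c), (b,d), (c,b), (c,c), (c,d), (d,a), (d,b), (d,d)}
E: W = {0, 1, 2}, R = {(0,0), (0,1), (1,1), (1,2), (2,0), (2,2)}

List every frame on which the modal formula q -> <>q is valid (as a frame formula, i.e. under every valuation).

Frame correspondent (Sahlqvist): forall x Rxx — i.e. reflexivity.
A: fails — world 0 does not see itself.
B: fails — world 0 does not see itself.
C: fails — world a does not see itself.
D: satisfies the condition.
E: satisfies the condition.
Valid on: D, E.

D, E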